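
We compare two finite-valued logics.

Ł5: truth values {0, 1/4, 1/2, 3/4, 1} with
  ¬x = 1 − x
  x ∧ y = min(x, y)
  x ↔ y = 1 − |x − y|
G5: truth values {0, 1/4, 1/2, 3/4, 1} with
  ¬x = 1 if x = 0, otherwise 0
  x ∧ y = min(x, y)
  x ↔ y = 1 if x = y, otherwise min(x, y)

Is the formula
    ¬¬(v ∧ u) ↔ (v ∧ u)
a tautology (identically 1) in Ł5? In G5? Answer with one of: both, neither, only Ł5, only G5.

only Ł5

In Ł5: every assignment gives 1 — tautology.
In G5: at u = 1/4, v = 1/4 the value is 1/4 — not a tautology.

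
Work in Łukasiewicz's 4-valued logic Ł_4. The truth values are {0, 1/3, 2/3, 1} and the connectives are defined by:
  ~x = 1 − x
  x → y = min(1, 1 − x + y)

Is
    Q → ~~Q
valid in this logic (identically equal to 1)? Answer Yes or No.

Q = 0 ↦ 1
Q = 1/3 ↦ 1
Q = 2/3 ↦ 1
Q = 1 ↦ 1
Every assignment gives a value ≥ 1.

Yes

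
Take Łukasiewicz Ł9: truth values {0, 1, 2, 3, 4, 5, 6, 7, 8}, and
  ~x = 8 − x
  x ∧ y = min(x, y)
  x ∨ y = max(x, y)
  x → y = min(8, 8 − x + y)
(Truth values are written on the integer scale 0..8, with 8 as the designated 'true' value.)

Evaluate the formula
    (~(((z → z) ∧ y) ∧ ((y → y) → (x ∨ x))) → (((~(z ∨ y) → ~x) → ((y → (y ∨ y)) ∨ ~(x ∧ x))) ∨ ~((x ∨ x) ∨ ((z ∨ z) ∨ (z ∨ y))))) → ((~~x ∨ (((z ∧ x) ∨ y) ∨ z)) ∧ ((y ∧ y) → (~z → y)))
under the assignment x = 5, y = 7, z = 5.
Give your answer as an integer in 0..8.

z → z = 5 → 5 = 8
(z → z) ∧ y = 8 ∧ 7 = 7
y → y = 7 → 7 = 8
x ∨ x = 5 ∨ 5 = 5
(y → y) → (x ∨ x) = 8 → 5 = 5
((z → z) ∧ y) ∧ ((y → y) → (x ∨ x)) = 7 ∧ 5 = 5
~(((z → z) ∧ y) ∧ ((y → y) → (x ∨ x))) = ~5 = 3
z ∨ y = 5 ∨ 7 = 7
~(z ∨ y) = ~7 = 1
~x = ~5 = 3
~(z ∨ y) → ~x = 1 → 3 = 8
y ∨ y = 7 ∨ 7 = 7
y → (y ∨ y) = 7 → 7 = 8
x ∧ x = 5 ∧ 5 = 5
~(x ∧ x) = ~5 = 3
(y → (y ∨ y)) ∨ ~(x ∧ x) = 8 ∨ 3 = 8
(~(z ∨ y) → ~x) → ((y → (y ∨ y)) ∨ ~(x ∧ x)) = 8 → 8 = 8
x ∨ x = 5 ∨ 5 = 5
z ∨ z = 5 ∨ 5 = 5
z ∨ y = 5 ∨ 7 = 7
(z ∨ z) ∨ (z ∨ y) = 5 ∨ 7 = 7
(x ∨ x) ∨ ((z ∨ z) ∨ (z ∨ y)) = 5 ∨ 7 = 7
~((x ∨ x) ∨ ((z ∨ z) ∨ (z ∨ y))) = ~7 = 1
((~(z ∨ y) → ~x) → ((y → (y ∨ y)) ∨ ~(x ∧ x))) ∨ ~((x ∨ x) ∨ ((z ∨ z) ∨ (z ∨ y))) = 8 ∨ 1 = 8
~(((z → z) ∧ y) ∧ ((y → y) → (x ∨ x))) → (((~(z ∨ y) → ~x) → ((y → (y ∨ y)) ∨ ~(x ∧ x))) ∨ ~((x ∨ x) ∨ ((z ∨ z) ∨ (z ∨ y)))) = 3 → 8 = 8
~x = ~5 = 3
~~x = ~3 = 5
z ∧ x = 5 ∧ 5 = 5
(z ∧ x) ∨ y = 5 ∨ 7 = 7
((z ∧ x) ∨ y) ∨ z = 7 ∨ 5 = 7
~~x ∨ (((z ∧ x) ∨ y) ∨ z) = 5 ∨ 7 = 7
y ∧ y = 7 ∧ 7 = 7
~z = ~5 = 3
~z → y = 3 → 7 = 8
(y ∧ y) → (~z → y) = 7 → 8 = 8
(~~x ∨ (((z ∧ x) ∨ y) ∨ z)) ∧ ((y ∧ y) → (~z → y)) = 7 ∧ 8 = 7
(~(((z → z) ∧ y) ∧ ((y → y) → (x ∨ x))) → (((~(z ∨ y) → ~x) → ((y → (y ∨ y)) ∨ ~(x ∧ x))) ∨ ~((x ∨ x) ∨ ((z ∨ z) ∨ (z ∨ y))))) → ((~~x ∨ (((z ∧ x) ∨ y) ∨ z)) ∧ ((y ∧ y) → (~z → y))) = 8 → 7 = 7

7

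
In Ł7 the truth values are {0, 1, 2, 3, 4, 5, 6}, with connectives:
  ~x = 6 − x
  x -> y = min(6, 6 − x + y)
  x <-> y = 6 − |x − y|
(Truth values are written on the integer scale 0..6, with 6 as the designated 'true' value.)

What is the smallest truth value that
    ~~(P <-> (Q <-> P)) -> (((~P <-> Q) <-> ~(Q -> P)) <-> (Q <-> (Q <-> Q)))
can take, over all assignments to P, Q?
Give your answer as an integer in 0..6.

3

Take P = 3, Q = 0:
Q <-> P = 0 <-> 3 = 3
P <-> (Q <-> P) = 3 <-> 3 = 6
~(P <-> (Q <-> P)) = ~6 = 0
~~(P <-> (Q <-> P)) = ~0 = 6
~P = ~3 = 3
~P <-> Q = 3 <-> 0 = 3
Q -> P = 0 -> 3 = 6
~(Q -> P) = ~6 = 0
(~P <-> Q) <-> ~(Q -> P) = 3 <-> 0 = 3
Q <-> Q = 0 <-> 0 = 6
Q <-> (Q <-> Q) = 0 <-> 6 = 0
((~P <-> Q) <-> ~(Q -> P)) <-> (Q <-> (Q <-> Q)) = 3 <-> 0 = 3
~~(P <-> (Q <-> P)) -> (((~P <-> Q) <-> ~(Q -> P)) <-> (Q <-> (Q <-> Q))) = 6 -> 3 = 3
No assignment yields a value below 3, so this is the minimum.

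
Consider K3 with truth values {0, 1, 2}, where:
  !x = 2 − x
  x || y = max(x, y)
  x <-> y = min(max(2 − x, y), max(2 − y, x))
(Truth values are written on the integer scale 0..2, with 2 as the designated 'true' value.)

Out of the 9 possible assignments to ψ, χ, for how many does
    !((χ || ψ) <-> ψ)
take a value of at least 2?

1

ψ = 0, χ = 0 ↦ 0  <
ψ = 0, χ = 1 ↦ 1  <
ψ = 0, χ = 2 ↦ 2  ≥
ψ = 1, χ = 0 ↦ 1  <
ψ = 1, χ = 1 ↦ 1  <
ψ = 1, χ = 2 ↦ 1  <
ψ = 2, χ = 0 ↦ 0  <
ψ = 2, χ = 1 ↦ 0  <
ψ = 2, χ = 2 ↦ 0  <
So 1 of the 9 assignments meets the threshold.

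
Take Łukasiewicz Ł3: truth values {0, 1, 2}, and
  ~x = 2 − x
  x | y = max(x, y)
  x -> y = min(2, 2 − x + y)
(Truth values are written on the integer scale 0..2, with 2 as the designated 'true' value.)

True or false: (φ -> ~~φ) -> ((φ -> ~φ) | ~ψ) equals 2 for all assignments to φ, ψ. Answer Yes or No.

No

Counterexample: take φ = 2, ψ = 1.
~φ = ~2 = 0
~~φ = ~0 = 2
φ -> ~~φ = 2 -> 2 = 2
~φ = ~2 = 0
φ -> ~φ = 2 -> 0 = 0
~ψ = ~1 = 1
(φ -> ~φ) | ~ψ = 0 | 1 = 1
(φ -> ~~φ) -> ((φ -> ~φ) | ~ψ) = 2 -> 1 = 1
This gives 1 ≠ 2.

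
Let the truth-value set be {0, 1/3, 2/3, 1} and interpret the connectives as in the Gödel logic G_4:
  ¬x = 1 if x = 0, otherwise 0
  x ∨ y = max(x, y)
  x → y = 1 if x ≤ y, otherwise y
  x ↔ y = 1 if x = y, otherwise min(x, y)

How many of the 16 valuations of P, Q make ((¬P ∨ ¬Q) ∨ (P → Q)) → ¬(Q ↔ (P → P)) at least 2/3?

P = 0, Q = 0 ↦ 1  ≥
P = 0, Q = 1/3 ↦ 0  <
P = 0, Q = 2/3 ↦ 0  <
P = 0, Q = 1 ↦ 0  <
P = 1/3, Q = 0 ↦ 1  ≥
P = 1/3, Q = 1/3 ↦ 0  <
P = 1/3, Q = 2/3 ↦ 0  <
P = 1/3, Q = 1 ↦ 0  <
P = 2/3, Q = 0 ↦ 1  ≥
P = 2/3, Q = 1/3 ↦ 0  <
P = 2/3, Q = 2/3 ↦ 0  <
P = 2/3, Q = 1 ↦ 0  <
P = 1, Q = 0 ↦ 1  ≥
P = 1, Q = 1/3 ↦ 0  <
P = 1, Q = 2/3 ↦ 0  <
P = 1, Q = 1 ↦ 0  <
So 4 of the 16 assignments meet the threshold.

4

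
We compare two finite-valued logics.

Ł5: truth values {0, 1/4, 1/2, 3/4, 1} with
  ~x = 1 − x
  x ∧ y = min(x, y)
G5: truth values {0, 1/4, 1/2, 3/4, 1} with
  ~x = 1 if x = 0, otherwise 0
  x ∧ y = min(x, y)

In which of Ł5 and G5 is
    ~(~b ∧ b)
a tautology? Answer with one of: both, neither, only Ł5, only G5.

In Ł5: at b = 1/4 the value is 3/4 — not a tautology.
In G5: every assignment gives 1 — tautology.

only G5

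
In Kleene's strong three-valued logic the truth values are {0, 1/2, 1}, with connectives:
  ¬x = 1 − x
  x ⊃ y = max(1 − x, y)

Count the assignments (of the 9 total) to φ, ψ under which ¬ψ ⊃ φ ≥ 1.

5

φ = 0, ψ = 0 ↦ 0  <
φ = 0, ψ = 1/2 ↦ 1/2  <
φ = 0, ψ = 1 ↦ 1  ≥
φ = 1/2, ψ = 0 ↦ 1/2  <
φ = 1/2, ψ = 1/2 ↦ 1/2  <
φ = 1/2, ψ = 1 ↦ 1  ≥
φ = 1, ψ = 0 ↦ 1  ≥
φ = 1, ψ = 1/2 ↦ 1  ≥
φ = 1, ψ = 1 ↦ 1  ≥
So 5 of the 9 assignments meet the threshold.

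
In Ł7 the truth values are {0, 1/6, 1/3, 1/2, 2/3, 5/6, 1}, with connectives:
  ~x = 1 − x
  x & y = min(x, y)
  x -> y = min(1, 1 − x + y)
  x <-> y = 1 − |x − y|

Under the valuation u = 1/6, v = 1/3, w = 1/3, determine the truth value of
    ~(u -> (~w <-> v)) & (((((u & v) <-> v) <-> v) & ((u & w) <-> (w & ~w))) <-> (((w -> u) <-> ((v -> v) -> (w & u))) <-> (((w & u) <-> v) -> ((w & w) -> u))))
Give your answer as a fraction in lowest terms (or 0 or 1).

~w = ~1/3 = 2/3
~w <-> v = 2/3 <-> 1/3 = 2/3
u -> (~w <-> v) = 1/6 -> 2/3 = 1
~(u -> (~w <-> v)) = ~1 = 0
u & v = 1/6 & 1/3 = 1/6
(u & v) <-> v = 1/6 <-> 1/3 = 5/6
((u & v) <-> v) <-> v = 5/6 <-> 1/3 = 1/2
u & w = 1/6 & 1/3 = 1/6
~w = ~1/3 = 2/3
w & ~w = 1/3 & 2/3 = 1/3
(u & w) <-> (w & ~w) = 1/6 <-> 1/3 = 5/6
(((u & v) <-> v) <-> v) & ((u & w) <-> (w & ~w)) = 1/2 & 5/6 = 1/2
w -> u = 1/3 -> 1/6 = 5/6
v -> v = 1/3 -> 1/3 = 1
w & u = 1/3 & 1/6 = 1/6
(v -> v) -> (w & u) = 1 -> 1/6 = 1/6
(w -> u) <-> ((v -> v) -> (w & u)) = 5/6 <-> 1/6 = 1/3
w & u = 1/3 & 1/6 = 1/6
(w & u) <-> v = 1/6 <-> 1/3 = 5/6
w & w = 1/3 & 1/3 = 1/3
(w & w) -> u = 1/3 -> 1/6 = 5/6
((w & u) <-> v) -> ((w & w) -> u) = 5/6 -> 5/6 = 1
((w -> u) <-> ((v -> v) -> (w & u))) <-> (((w & u) <-> v) -> ((w & w) -> u)) = 1/3 <-> 1 = 1/3
((((u & v) <-> v) <-> v) & ((u & w) <-> (w & ~w))) <-> (((w -> u) <-> ((v -> v) -> (w & u))) <-> (((w & u) <-> v) -> ((w & w) -> u))) = 1/2 <-> 1/3 = 5/6
~(u -> (~w <-> v)) & (((((u & v) <-> v) <-> v) & ((u & w) <-> (w & ~w))) <-> (((w -> u) <-> ((v -> v) -> (w & u))) <-> (((w & u) <-> v) -> ((w & w) -> u)))) = 0 & 5/6 = 0

0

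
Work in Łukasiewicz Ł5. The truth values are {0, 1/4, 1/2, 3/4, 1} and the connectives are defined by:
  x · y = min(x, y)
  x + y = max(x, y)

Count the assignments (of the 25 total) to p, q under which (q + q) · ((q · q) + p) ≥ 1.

5

value 1: 5 assignments (counts)
value 3/4: 5 assignments
value 1/2: 5 assignments
value 1/4: 5 assignments
value 0: 5 assignments
So 5 of the 25 assignments meet the threshold.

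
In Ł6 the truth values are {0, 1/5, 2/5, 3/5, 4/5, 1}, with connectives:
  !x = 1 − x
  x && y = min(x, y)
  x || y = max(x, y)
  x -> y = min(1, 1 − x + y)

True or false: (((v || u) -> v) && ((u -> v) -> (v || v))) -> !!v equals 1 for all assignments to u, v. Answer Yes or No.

No

Counterexample: take u = 1/5, v = 0.
v || u = 0 || 1/5 = 1/5
(v || u) -> v = 1/5 -> 0 = 4/5
u -> v = 1/5 -> 0 = 4/5
v || v = 0 || 0 = 0
(u -> v) -> (v || v) = 4/5 -> 0 = 1/5
((v || u) -> v) && ((u -> v) -> (v || v)) = 4/5 && 1/5 = 1/5
!v = !0 = 1
!!v = !1 = 0
(((v || u) -> v) && ((u -> v) -> (v || v))) -> !!v = 1/5 -> 0 = 4/5
This gives 4/5 ≠ 1.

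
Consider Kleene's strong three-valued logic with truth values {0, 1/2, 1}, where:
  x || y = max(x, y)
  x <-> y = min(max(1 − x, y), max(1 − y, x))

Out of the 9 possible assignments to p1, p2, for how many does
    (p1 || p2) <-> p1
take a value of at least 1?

4

p1 = 0, p2 = 0 ↦ 1  ≥
p1 = 0, p2 = 1/2 ↦ 1/2  <
p1 = 0, p2 = 1 ↦ 0  <
p1 = 1/2, p2 = 0 ↦ 1/2  <
p1 = 1/2, p2 = 1/2 ↦ 1/2  <
p1 = 1/2, p2 = 1 ↦ 1/2  <
p1 = 1, p2 = 0 ↦ 1  ≥
p1 = 1, p2 = 1/2 ↦ 1  ≥
p1 = 1, p2 = 1 ↦ 1  ≥
So 4 of the 9 assignments meet the threshold.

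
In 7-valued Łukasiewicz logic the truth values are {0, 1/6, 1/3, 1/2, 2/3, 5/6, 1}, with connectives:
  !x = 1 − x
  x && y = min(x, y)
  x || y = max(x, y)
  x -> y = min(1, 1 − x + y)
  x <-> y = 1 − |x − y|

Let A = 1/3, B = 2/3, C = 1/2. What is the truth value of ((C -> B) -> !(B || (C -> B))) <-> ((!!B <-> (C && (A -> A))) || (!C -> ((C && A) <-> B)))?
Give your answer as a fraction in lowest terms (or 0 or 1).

C -> B = 1/2 -> 2/3 = 1
C -> B = 1/2 -> 2/3 = 1
B || (C -> B) = 2/3 || 1 = 1
!(B || (C -> B)) = !1 = 0
(C -> B) -> !(B || (C -> B)) = 1 -> 0 = 0
!B = !2/3 = 1/3
!!B = !1/3 = 2/3
A -> A = 1/3 -> 1/3 = 1
C && (A -> A) = 1/2 && 1 = 1/2
!!B <-> (C && (A -> A)) = 2/3 <-> 1/2 = 5/6
!C = !1/2 = 1/2
C && A = 1/2 && 1/3 = 1/3
(C && A) <-> B = 1/3 <-> 2/3 = 2/3
!C -> ((C && A) <-> B) = 1/2 -> 2/3 = 1
(!!B <-> (C && (A -> A))) || (!C -> ((C && A) <-> B)) = 5/6 || 1 = 1
((C -> B) -> !(B || (C -> B))) <-> ((!!B <-> (C && (A -> A))) || (!C -> ((C && A) <-> B))) = 0 <-> 1 = 0

0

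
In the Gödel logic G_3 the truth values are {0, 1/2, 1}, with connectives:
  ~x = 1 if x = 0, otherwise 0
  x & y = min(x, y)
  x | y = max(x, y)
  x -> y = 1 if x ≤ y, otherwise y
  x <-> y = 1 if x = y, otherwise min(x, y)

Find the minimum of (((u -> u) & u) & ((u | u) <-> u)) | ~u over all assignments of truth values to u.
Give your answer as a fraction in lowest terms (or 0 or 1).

1/2

Take u = 1/2:
u -> u = 1/2 -> 1/2 = 1
(u -> u) & u = 1 & 1/2 = 1/2
u | u = 1/2 | 1/2 = 1/2
(u | u) <-> u = 1/2 <-> 1/2 = 1
((u -> u) & u) & ((u | u) <-> u) = 1/2 & 1 = 1/2
~u = ~1/2 = 0
(((u -> u) & u) & ((u | u) <-> u)) | ~u = 1/2 | 0 = 1/2
No assignment yields a value below 1/2, so this is the minimum.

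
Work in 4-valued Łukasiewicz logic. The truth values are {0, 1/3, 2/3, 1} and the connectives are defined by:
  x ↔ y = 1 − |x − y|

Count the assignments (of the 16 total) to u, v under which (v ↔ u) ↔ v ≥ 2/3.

u = 0, v = 0 ↦ 0  <
u = 0, v = 1/3 ↦ 2/3  ≥
u = 0, v = 2/3 ↦ 2/3  ≥
u = 0, v = 1 ↦ 0  <
u = 1/3, v = 0 ↦ 1/3  <
u = 1/3, v = 1/3 ↦ 1/3  <
u = 1/3, v = 2/3 ↦ 1  ≥
u = 1/3, v = 1 ↦ 1/3  <
u = 2/3, v = 0 ↦ 2/3  ≥
u = 2/3, v = 1/3 ↦ 2/3  ≥
u = 2/3, v = 2/3 ↦ 2/3  ≥
u = 2/3, v = 1 ↦ 2/3  ≥
u = 1, v = 0 ↦ 1  ≥
u = 1, v = 1/3 ↦ 1  ≥
u = 1, v = 2/3 ↦ 1  ≥
u = 1, v = 1 ↦ 1  ≥
So 11 of the 16 assignments meet the threshold.

11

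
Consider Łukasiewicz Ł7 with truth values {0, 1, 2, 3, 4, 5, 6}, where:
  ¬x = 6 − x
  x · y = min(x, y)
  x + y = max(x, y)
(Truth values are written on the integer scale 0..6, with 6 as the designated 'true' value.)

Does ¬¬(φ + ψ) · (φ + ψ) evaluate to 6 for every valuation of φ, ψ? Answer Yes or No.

Counterexample: take φ = 0, ψ = 0.
φ + ψ = 0 + 0 = 0
¬(φ + ψ) = ¬0 = 6
¬¬(φ + ψ) = ¬6 = 0
¬¬(φ + ψ) · (φ + ψ) = 0 · 0 = 0
This gives 0 ≠ 6.

No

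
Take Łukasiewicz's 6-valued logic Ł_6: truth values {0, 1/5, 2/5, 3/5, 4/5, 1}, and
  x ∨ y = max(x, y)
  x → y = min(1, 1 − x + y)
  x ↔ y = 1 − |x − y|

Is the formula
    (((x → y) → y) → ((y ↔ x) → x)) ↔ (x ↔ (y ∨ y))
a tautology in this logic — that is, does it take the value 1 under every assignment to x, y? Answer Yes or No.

Counterexample: take x = 0, y = 1/5.
x → y = 0 → 1/5 = 1
(x → y) → y = 1 → 1/5 = 1/5
y ↔ x = 1/5 ↔ 0 = 4/5
(y ↔ x) → x = 4/5 → 0 = 1/5
((x → y) → y) → ((y ↔ x) → x) = 1/5 → 1/5 = 1
y ∨ y = 1/5 ∨ 1/5 = 1/5
x ↔ (y ∨ y) = 0 ↔ 1/5 = 4/5
(((x → y) → y) → ((y ↔ x) → x)) ↔ (x ↔ (y ∨ y)) = 1 ↔ 4/5 = 4/5
This gives 4/5 ≠ 1.

No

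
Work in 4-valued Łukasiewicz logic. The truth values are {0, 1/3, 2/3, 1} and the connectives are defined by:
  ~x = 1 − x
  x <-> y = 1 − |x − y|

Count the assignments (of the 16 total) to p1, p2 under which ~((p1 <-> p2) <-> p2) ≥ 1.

2

p1 = 0, p2 = 0 ↦ 1  ≥
p1 = 0, p2 = 1/3 ↦ 1/3  <
p1 = 0, p2 = 2/3 ↦ 1/3  <
p1 = 0, p2 = 1 ↦ 1  ≥
p1 = 1/3, p2 = 0 ↦ 2/3  <
p1 = 1/3, p2 = 1/3 ↦ 2/3  <
p1 = 1/3, p2 = 2/3 ↦ 0  <
p1 = 1/3, p2 = 1 ↦ 2/3  <
p1 = 2/3, p2 = 0 ↦ 1/3  <
p1 = 2/3, p2 = 1/3 ↦ 1/3  <
p1 = 2/3, p2 = 2/3 ↦ 1/3  <
p1 = 2/3, p2 = 1 ↦ 1/3  <
p1 = 1, p2 = 0 ↦ 0  <
p1 = 1, p2 = 1/3 ↦ 0  <
p1 = 1, p2 = 2/3 ↦ 0  <
p1 = 1, p2 = 1 ↦ 0  <
So 2 of the 16 assignments meet the threshold.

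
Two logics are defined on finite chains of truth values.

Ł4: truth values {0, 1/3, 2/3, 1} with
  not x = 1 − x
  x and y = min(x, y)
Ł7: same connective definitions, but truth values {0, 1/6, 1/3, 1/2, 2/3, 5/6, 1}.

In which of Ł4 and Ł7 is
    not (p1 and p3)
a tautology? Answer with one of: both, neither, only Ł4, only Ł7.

In Ł4: at p1 = 1/3, p3 = 1/3 the value is 2/3 — not a tautology.
In Ł7: at p1 = 1/6, p3 = 1/6 the value is 5/6 — not a tautology.

neither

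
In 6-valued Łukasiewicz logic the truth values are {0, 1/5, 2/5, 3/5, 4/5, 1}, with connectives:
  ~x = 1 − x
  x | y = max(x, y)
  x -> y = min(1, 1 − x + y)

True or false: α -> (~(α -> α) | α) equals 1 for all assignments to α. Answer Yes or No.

α = 0 ↦ 1
α = 1/5 ↦ 1
α = 2/5 ↦ 1
α = 3/5 ↦ 1
α = 4/5 ↦ 1
α = 1 ↦ 1
Every assignment gives a value ≥ 1.

Yes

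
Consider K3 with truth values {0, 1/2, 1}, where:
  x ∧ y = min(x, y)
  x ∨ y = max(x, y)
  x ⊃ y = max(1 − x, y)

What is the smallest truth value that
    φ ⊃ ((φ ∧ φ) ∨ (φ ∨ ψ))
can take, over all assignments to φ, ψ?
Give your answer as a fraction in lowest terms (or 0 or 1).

Take φ = 1/2, ψ = 0:
φ ∧ φ = 1/2 ∧ 1/2 = 1/2
φ ∨ ψ = 1/2 ∨ 0 = 1/2
(φ ∧ φ) ∨ (φ ∨ ψ) = 1/2 ∨ 1/2 = 1/2
φ ⊃ ((φ ∧ φ) ∨ (φ ∨ ψ)) = 1/2 ⊃ 1/2 = 1/2
No assignment yields a value below 1/2, so this is the minimum.

1/2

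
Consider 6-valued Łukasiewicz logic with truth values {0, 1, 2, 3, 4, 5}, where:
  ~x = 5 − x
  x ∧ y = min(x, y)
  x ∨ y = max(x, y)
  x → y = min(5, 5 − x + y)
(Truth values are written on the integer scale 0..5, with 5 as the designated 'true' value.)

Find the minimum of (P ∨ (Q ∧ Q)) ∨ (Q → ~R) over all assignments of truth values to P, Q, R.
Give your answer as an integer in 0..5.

Take P = 0, Q = 2, R = 5:
Q ∧ Q = 2 ∧ 2 = 2
P ∨ (Q ∧ Q) = 0 ∨ 2 = 2
~R = ~5 = 0
Q → ~R = 2 → 0 = 3
(P ∨ (Q ∧ Q)) ∨ (Q → ~R) = 2 ∨ 3 = 3
No assignment yields a value below 3, so this is the minimum.

3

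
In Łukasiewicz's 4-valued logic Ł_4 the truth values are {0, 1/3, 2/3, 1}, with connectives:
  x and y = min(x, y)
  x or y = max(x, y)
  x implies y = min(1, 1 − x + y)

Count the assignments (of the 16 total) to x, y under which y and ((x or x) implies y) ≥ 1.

x = 0, y = 0 ↦ 0  <
x = 0, y = 1/3 ↦ 1/3  <
x = 0, y = 2/3 ↦ 2/3  <
x = 0, y = 1 ↦ 1  ≥
x = 1/3, y = 0 ↦ 0  <
x = 1/3, y = 1/3 ↦ 1/3  <
x = 1/3, y = 2/3 ↦ 2/3  <
x = 1/3, y = 1 ↦ 1  ≥
x = 2/3, y = 0 ↦ 0  <
x = 2/3, y = 1/3 ↦ 1/3  <
x = 2/3, y = 2/3 ↦ 2/3  <
x = 2/3, y = 1 ↦ 1  ≥
x = 1, y = 0 ↦ 0  <
x = 1, y = 1/3 ↦ 1/3  <
x = 1, y = 2/3 ↦ 2/3  <
x = 1, y = 1 ↦ 1  ≥
So 4 of the 16 assignments meet the threshold.

4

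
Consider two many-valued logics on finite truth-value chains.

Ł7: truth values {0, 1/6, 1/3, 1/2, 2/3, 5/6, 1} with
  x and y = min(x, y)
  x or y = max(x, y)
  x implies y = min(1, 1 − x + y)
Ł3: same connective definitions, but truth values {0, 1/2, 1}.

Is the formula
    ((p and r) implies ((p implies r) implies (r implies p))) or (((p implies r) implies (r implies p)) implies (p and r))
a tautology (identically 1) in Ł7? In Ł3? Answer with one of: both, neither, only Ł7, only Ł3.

In Ł7: every assignment gives 1 — tautology.
In Ł3: every assignment gives 1 — tautology.

both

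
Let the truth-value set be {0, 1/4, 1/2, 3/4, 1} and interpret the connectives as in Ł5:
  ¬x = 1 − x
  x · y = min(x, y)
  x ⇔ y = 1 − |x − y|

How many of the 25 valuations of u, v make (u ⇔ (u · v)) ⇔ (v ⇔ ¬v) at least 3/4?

value 1: 5 assignments (counts)
value 3/4: 5 assignments (counts)
value 1/2: 8 assignments
value 1/4: 1 assignment
value 0: 6 assignments
So 10 of the 25 assignments meet the threshold.

10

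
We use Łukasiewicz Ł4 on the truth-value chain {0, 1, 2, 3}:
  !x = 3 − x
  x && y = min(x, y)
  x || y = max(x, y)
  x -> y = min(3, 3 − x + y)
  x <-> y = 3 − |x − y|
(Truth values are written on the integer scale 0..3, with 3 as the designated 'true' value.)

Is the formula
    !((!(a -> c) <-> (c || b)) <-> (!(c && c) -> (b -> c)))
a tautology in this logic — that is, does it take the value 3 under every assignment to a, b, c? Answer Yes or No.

Counterexample: take a = 0, b = 0, c = 0.
a -> c = 0 -> 0 = 3
!(a -> c) = !3 = 0
c || b = 0 || 0 = 0
!(a -> c) <-> (c || b) = 0 <-> 0 = 3
c && c = 0 && 0 = 0
!(c && c) = !0 = 3
b -> c = 0 -> 0 = 3
!(c && c) -> (b -> c) = 3 -> 3 = 3
(!(a -> c) <-> (c || b)) <-> (!(c && c) -> (b -> c)) = 3 <-> 3 = 3
!((!(a -> c) <-> (c || b)) <-> (!(c && c) -> (b -> c))) = !3 = 0
This gives 0 ≠ 3.

No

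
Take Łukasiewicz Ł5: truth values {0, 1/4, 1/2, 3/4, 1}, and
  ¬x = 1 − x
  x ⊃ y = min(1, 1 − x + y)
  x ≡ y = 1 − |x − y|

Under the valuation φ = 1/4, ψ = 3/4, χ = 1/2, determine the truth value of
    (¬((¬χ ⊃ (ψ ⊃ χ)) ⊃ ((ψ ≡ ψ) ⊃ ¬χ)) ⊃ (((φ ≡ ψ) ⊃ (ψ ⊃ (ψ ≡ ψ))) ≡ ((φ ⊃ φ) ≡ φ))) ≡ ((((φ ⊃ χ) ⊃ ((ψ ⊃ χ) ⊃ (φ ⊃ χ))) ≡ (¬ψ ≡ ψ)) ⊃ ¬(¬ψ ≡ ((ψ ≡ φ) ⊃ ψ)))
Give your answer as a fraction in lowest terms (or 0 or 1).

3/4

¬χ = ¬1/2 = 1/2
ψ ⊃ χ = 3/4 ⊃ 1/2 = 3/4
¬χ ⊃ (ψ ⊃ χ) = 1/2 ⊃ 3/4 = 1
ψ ≡ ψ = 3/4 ≡ 3/4 = 1
¬χ = ¬1/2 = 1/2
(ψ ≡ ψ) ⊃ ¬χ = 1 ⊃ 1/2 = 1/2
(¬χ ⊃ (ψ ⊃ χ)) ⊃ ((ψ ≡ ψ) ⊃ ¬χ) = 1 ⊃ 1/2 = 1/2
¬((¬χ ⊃ (ψ ⊃ χ)) ⊃ ((ψ ≡ ψ) ⊃ ¬χ)) = ¬1/2 = 1/2
φ ≡ ψ = 1/4 ≡ 3/4 = 1/2
ψ ≡ ψ = 3/4 ≡ 3/4 = 1
ψ ⊃ (ψ ≡ ψ) = 3/4 ⊃ 1 = 1
(φ ≡ ψ) ⊃ (ψ ⊃ (ψ ≡ ψ)) = 1/2 ⊃ 1 = 1
φ ⊃ φ = 1/4 ⊃ 1/4 = 1
(φ ⊃ φ) ≡ φ = 1 ≡ 1/4 = 1/4
((φ ≡ ψ) ⊃ (ψ ⊃ (ψ ≡ ψ))) ≡ ((φ ⊃ φ) ≡ φ) = 1 ≡ 1/4 = 1/4
¬((¬χ ⊃ (ψ ⊃ χ)) ⊃ ((ψ ≡ ψ) ⊃ ¬χ)) ⊃ (((φ ≡ ψ) ⊃ (ψ ⊃ (ψ ≡ ψ))) ≡ ((φ ⊃ φ) ≡ φ)) = 1/2 ⊃ 1/4 = 3/4
φ ⊃ χ = 1/4 ⊃ 1/2 = 1
ψ ⊃ χ = 3/4 ⊃ 1/2 = 3/4
φ ⊃ χ = 1/4 ⊃ 1/2 = 1
(ψ ⊃ χ) ⊃ (φ ⊃ χ) = 3/4 ⊃ 1 = 1
(φ ⊃ χ) ⊃ ((ψ ⊃ χ) ⊃ (φ ⊃ χ)) = 1 ⊃ 1 = 1
¬ψ = ¬3/4 = 1/4
¬ψ ≡ ψ = 1/4 ≡ 3/4 = 1/2
((φ ⊃ χ) ⊃ ((ψ ⊃ χ) ⊃ (φ ⊃ χ))) ≡ (¬ψ ≡ ψ) = 1 ≡ 1/2 = 1/2
¬ψ = ¬3/4 = 1/4
ψ ≡ φ = 3/4 ≡ 1/4 = 1/2
(ψ ≡ φ) ⊃ ψ = 1/2 ⊃ 3/4 = 1
¬ψ ≡ ((ψ ≡ φ) ⊃ ψ) = 1/4 ≡ 1 = 1/4
¬(¬ψ ≡ ((ψ ≡ φ) ⊃ ψ)) = ¬1/4 = 3/4
(((φ ⊃ χ) ⊃ ((ψ ⊃ χ) ⊃ (φ ⊃ χ))) ≡ (¬ψ ≡ ψ)) ⊃ ¬(¬ψ ≡ ((ψ ≡ φ) ⊃ ψ)) = 1/2 ⊃ 3/4 = 1
(¬((¬χ ⊃ (ψ ⊃ χ)) ⊃ ((ψ ≡ ψ) ⊃ ¬χ)) ⊃ (((φ ≡ ψ) ⊃ (ψ ⊃ (ψ ≡ ψ))) ≡ ((φ ⊃ φ) ≡ φ))) ≡ ((((φ ⊃ χ) ⊃ ((ψ ⊃ χ) ⊃ (φ ⊃ χ))) ≡ (¬ψ ≡ ψ)) ⊃ ¬(¬ψ ≡ ((ψ ≡ φ) ⊃ ψ))) = 3/4 ≡ 1 = 3/4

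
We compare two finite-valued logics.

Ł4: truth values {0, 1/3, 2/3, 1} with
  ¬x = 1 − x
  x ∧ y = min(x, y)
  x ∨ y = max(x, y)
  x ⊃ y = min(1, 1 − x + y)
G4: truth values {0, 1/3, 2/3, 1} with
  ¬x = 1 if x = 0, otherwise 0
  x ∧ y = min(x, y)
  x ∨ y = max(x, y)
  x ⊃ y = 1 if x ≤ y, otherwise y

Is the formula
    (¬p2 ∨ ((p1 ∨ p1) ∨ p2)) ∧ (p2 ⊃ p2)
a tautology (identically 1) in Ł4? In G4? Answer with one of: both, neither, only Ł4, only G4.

In Ł4: at p1 = 0, p2 = 1/3 the value is 2/3 — not a tautology.
In G4: at p1 = 0, p2 = 1/3 the value is 1/3 — not a tautology.

neither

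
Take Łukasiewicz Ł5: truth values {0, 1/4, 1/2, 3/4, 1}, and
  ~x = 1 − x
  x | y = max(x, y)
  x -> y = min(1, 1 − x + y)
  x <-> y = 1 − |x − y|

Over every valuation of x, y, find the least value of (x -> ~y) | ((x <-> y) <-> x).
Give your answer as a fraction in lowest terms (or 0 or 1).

1/2

Take x = 1, y = 1/2:
~y = ~1/2 = 1/2
x -> ~y = 1 -> 1/2 = 1/2
x <-> y = 1 <-> 1/2 = 1/2
(x <-> y) <-> x = 1/2 <-> 1 = 1/2
(x -> ~y) | ((x <-> y) <-> x) = 1/2 | 1/2 = 1/2
No assignment yields a value below 1/2, so this is the minimum.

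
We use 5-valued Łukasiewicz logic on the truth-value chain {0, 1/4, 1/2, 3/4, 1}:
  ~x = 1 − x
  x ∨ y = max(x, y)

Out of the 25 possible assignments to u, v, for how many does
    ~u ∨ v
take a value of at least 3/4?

value 1: 9 assignments (counts)
value 3/4: 7 assignments (counts)
value 1/2: 5 assignments
value 1/4: 3 assignments
value 0: 1 assignment
So 16 of the 25 assignments meet the threshold.

16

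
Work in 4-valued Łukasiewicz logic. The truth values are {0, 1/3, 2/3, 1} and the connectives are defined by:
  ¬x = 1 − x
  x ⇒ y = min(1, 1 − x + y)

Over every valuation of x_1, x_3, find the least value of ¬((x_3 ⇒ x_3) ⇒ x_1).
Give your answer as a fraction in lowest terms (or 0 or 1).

0

Take x_1 = 1, x_3 = 0:
x_3 ⇒ x_3 = 0 ⇒ 0 = 1
(x_3 ⇒ x_3) ⇒ x_1 = 1 ⇒ 1 = 1
¬((x_3 ⇒ x_3) ⇒ x_1) = ¬1 = 0
No assignment yields a value below 0, so this is the minimum.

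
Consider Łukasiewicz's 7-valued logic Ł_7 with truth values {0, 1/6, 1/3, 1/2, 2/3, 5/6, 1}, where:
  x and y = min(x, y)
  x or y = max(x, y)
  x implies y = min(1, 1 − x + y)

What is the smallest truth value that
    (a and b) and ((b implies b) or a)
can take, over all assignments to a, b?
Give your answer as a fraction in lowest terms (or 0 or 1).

Take a = 0, b = 0:
a and b = 0 and 0 = 0
b implies b = 0 implies 0 = 1
(b implies b) or a = 1 or 0 = 1
(a and b) and ((b implies b) or a) = 0 and 1 = 0
No assignment yields a value below 0, so this is the minimum.

0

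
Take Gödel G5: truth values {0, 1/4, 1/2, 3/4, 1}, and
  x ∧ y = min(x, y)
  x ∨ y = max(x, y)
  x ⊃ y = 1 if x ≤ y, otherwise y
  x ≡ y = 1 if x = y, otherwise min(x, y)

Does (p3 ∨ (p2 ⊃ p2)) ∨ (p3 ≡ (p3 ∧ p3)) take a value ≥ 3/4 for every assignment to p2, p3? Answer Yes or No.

Yes

At p2 = 1/4, p3 = 1, for instance:
p2 ⊃ p2 = 1/4 ⊃ 1/4 = 1
p3 ∨ (p2 ⊃ p2) = 1 ∨ 1 = 1
p3 ∧ p3 = 1 ∧ 1 = 1
p3 ≡ (p3 ∧ p3) = 1 ≡ 1 = 1
(p3 ∨ (p2 ⊃ p2)) ∨ (p3 ≡ (p3 ∧ p3)) = 1 ∨ 1 = 1
and checking the remaining 24 assignments likewise gives ≥ 3/4 in every case.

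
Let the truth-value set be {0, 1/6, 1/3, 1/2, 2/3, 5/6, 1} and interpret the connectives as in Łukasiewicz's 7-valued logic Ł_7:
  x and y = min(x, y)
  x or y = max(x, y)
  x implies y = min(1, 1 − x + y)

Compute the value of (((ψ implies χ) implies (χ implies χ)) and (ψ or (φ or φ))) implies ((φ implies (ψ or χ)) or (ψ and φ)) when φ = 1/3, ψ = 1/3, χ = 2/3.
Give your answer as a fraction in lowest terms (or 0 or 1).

ψ implies χ = 1/3 implies 2/3 = 1
χ implies χ = 2/3 implies 2/3 = 1
(ψ implies χ) implies (χ implies χ) = 1 implies 1 = 1
φ or φ = 1/3 or 1/3 = 1/3
ψ or (φ or φ) = 1/3 or 1/3 = 1/3
((ψ implies χ) implies (χ implies χ)) and (ψ or (φ or φ)) = 1 and 1/3 = 1/3
ψ or χ = 1/3 or 2/3 = 2/3
φ implies (ψ or χ) = 1/3 implies 2/3 = 1
ψ and φ = 1/3 and 1/3 = 1/3
(φ implies (ψ or χ)) or (ψ and φ) = 1 or 1/3 = 1
(((ψ implies χ) implies (χ implies χ)) and (ψ or (φ or φ))) implies ((φ implies (ψ or χ)) or (ψ and φ)) = 1/3 implies 1 = 1

1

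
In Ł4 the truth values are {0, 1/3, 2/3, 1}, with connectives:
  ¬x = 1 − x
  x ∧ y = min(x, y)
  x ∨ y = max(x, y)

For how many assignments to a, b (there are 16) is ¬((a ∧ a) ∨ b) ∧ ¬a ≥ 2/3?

4

a = 0, b = 0 ↦ 1  ≥
a = 0, b = 1/3 ↦ 2/3  ≥
a = 0, b = 2/3 ↦ 1/3  <
a = 0, b = 1 ↦ 0  <
a = 1/3, b = 0 ↦ 2/3  ≥
a = 1/3, b = 1/3 ↦ 2/3  ≥
a = 1/3, b = 2/3 ↦ 1/3  <
a = 1/3, b = 1 ↦ 0  <
a = 2/3, b = 0 ↦ 1/3  <
a = 2/3, b = 1/3 ↦ 1/3  <
a = 2/3, b = 2/3 ↦ 1/3  <
a = 2/3, b = 1 ↦ 0  <
a = 1, b = 0 ↦ 0  <
a = 1, b = 1/3 ↦ 0  <
a = 1, b = 2/3 ↦ 0  <
a = 1, b = 1 ↦ 0  <
So 4 of the 16 assignments meet the threshold.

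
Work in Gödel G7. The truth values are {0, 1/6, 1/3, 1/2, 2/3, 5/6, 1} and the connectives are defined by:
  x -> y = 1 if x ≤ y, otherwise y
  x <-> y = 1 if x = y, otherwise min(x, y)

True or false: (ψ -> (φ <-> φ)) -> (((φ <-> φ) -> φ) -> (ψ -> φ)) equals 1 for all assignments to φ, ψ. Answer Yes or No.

At φ = 2/3, ψ = 1/6, for instance:
φ <-> φ = 2/3 <-> 2/3 = 1
ψ -> (φ <-> φ) = 1/6 -> 1 = 1
(φ <-> φ) -> φ = 1 -> 2/3 = 2/3
ψ -> φ = 1/6 -> 2/3 = 1
((φ <-> φ) -> φ) -> (ψ -> φ) = 2/3 -> 1 = 1
(ψ -> (φ <-> φ)) -> (((φ <-> φ) -> φ) -> (ψ -> φ)) = 1 -> 1 = 1
and checking the remaining 48 assignments likewise gives ≥ 1 in every case.

Yes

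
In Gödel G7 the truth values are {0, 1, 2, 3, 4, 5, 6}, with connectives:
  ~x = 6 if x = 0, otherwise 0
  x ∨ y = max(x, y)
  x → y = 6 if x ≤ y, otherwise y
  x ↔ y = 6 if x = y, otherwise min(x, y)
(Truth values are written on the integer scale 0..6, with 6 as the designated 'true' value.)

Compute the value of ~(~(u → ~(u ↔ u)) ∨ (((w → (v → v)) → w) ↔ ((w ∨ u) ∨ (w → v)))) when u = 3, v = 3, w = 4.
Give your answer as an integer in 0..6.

0

u ↔ u = 3 ↔ 3 = 6
~(u ↔ u) = ~6 = 0
u → ~(u ↔ u) = 3 → 0 = 0
~(u → ~(u ↔ u)) = ~0 = 6
v → v = 3 → 3 = 6
w → (v → v) = 4 → 6 = 6
(w → (v → v)) → w = 6 → 4 = 4
w ∨ u = 4 ∨ 3 = 4
w → v = 4 → 3 = 3
(w ∨ u) ∨ (w → v) = 4 ∨ 3 = 4
((w → (v → v)) → w) ↔ ((w ∨ u) ∨ (w → v)) = 4 ↔ 4 = 6
~(u → ~(u ↔ u)) ∨ (((w → (v → v)) → w) ↔ ((w ∨ u) ∨ (w → v))) = 6 ∨ 6 = 6
~(~(u → ~(u ↔ u)) ∨ (((w → (v → v)) → w) ↔ ((w ∨ u) ∨ (w → v)))) = ~6 = 0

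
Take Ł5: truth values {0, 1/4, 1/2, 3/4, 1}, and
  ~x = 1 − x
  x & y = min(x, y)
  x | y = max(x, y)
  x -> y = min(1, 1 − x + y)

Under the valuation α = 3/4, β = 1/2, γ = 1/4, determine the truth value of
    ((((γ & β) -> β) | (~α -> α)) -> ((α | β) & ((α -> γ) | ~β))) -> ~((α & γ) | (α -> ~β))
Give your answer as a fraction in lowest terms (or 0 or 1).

3/4

γ & β = 1/4 & 1/2 = 1/4
(γ & β) -> β = 1/4 -> 1/2 = 1
~α = ~3/4 = 1/4
~α -> α = 1/4 -> 3/4 = 1
((γ & β) -> β) | (~α -> α) = 1 | 1 = 1
α | β = 3/4 | 1/2 = 3/4
α -> γ = 3/4 -> 1/4 = 1/2
~β = ~1/2 = 1/2
(α -> γ) | ~β = 1/2 | 1/2 = 1/2
(α | β) & ((α -> γ) | ~β) = 3/4 & 1/2 = 1/2
(((γ & β) -> β) | (~α -> α)) -> ((α | β) & ((α -> γ) | ~β)) = 1 -> 1/2 = 1/2
α & γ = 3/4 & 1/4 = 1/4
~β = ~1/2 = 1/2
α -> ~β = 3/4 -> 1/2 = 3/4
(α & γ) | (α -> ~β) = 1/4 | 3/4 = 3/4
~((α & γ) | (α -> ~β)) = ~3/4 = 1/4
((((γ & β) -> β) | (~α -> α)) -> ((α | β) & ((α -> γ) | ~β))) -> ~((α & γ) | (α -> ~β)) = 1/2 -> 1/4 = 3/4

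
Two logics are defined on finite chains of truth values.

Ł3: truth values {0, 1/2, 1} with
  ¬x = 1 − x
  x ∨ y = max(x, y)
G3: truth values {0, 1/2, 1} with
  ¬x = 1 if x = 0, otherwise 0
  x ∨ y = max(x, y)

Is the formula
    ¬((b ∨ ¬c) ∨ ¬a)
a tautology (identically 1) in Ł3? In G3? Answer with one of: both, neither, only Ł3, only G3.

In Ł3: at a = 0, b = 0, c = 0 the value is 0 — not a tautology.
In G3: at a = 0, b = 0, c = 0 the value is 0 — not a tautology.

neither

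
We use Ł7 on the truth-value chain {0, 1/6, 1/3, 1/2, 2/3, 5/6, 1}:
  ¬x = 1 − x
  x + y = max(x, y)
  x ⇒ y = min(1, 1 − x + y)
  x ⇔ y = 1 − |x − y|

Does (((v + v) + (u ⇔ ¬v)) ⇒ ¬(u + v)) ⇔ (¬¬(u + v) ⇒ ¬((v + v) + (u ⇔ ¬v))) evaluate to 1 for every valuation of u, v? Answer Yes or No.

At u = 1/6, v = 0, for instance:
v + v = 0 + 0 = 0
¬v = ¬0 = 1
u ⇔ ¬v = 1/6 ⇔ 1 = 1/6
(v + v) + (u ⇔ ¬v) = 0 + 1/6 = 1/6
u + v = 1/6 + 0 = 1/6
¬(u + v) = ¬1/6 = 5/6
((v + v) + (u ⇔ ¬v)) ⇒ ¬(u + v) = 1/6 ⇒ 5/6 = 1
¬¬(u + v) = ¬5/6 = 1/6
¬((v + v) + (u ⇔ ¬v)) = ¬1/6 = 5/6
¬¬(u + v) ⇒ ¬((v + v) + (u ⇔ ¬v)) = 1/6 ⇒ 5/6 = 1
(((v + v) + (u ⇔ ¬v)) ⇒ ¬(u + v)) ⇔ (¬¬(u + v) ⇒ ¬((v + v) + (u ⇔ ¬v))) = 1 ⇔ 1 = 1
and checking the remaining 48 assignments likewise gives ≥ 1 in every case.

Yes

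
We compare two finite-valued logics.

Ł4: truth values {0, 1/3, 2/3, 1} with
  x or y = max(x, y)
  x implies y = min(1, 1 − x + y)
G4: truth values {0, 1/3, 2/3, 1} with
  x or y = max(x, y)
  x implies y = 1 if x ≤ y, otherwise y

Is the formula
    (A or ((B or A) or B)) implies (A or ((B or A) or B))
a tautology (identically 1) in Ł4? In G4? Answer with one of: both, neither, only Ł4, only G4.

both

In Ł4: every assignment gives 1 — tautology.
In G4: every assignment gives 1 — tautology.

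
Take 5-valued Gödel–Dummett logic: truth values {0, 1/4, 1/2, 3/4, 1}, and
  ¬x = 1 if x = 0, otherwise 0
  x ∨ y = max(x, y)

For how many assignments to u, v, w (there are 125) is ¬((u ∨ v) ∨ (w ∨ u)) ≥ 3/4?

value 1: 1 assignment (counts)
value 0: 124 assignments
So 1 of the 125 assignments meets the threshold.

1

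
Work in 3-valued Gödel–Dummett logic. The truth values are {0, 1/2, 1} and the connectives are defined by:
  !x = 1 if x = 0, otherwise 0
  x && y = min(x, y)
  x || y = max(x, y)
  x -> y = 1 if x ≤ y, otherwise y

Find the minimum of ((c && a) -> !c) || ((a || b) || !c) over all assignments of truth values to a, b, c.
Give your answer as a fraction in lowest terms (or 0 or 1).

1/2

Take a = 1/2, b = 0, c = 1/2:
c && a = 1/2 && 1/2 = 1/2
!c = !1/2 = 0
(c && a) -> !c = 1/2 -> 0 = 0
a || b = 1/2 || 0 = 1/2
!c = !1/2 = 0
(a || b) || !c = 1/2 || 0 = 1/2
((c && a) -> !c) || ((a || b) || !c) = 0 || 1/2 = 1/2
No assignment yields a value below 1/2, so this is the minimum.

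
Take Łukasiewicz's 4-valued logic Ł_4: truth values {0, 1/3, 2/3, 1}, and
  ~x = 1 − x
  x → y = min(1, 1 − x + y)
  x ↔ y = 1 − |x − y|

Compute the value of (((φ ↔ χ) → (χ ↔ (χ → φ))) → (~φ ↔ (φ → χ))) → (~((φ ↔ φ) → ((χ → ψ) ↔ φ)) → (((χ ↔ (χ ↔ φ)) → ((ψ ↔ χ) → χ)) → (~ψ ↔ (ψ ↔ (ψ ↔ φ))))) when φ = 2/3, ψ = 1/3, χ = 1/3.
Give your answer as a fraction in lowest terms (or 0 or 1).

φ ↔ χ = 2/3 ↔ 1/3 = 2/3
χ → φ = 1/3 → 2/3 = 1
χ ↔ (χ → φ) = 1/3 ↔ 1 = 1/3
(φ ↔ χ) → (χ ↔ (χ → φ)) = 2/3 → 1/3 = 2/3
~φ = ~2/3 = 1/3
φ → χ = 2/3 → 1/3 = 2/3
~φ ↔ (φ → χ) = 1/3 ↔ 2/3 = 2/3
((φ ↔ χ) → (χ ↔ (χ → φ))) → (~φ ↔ (φ → χ)) = 2/3 → 2/3 = 1
φ ↔ φ = 2/3 ↔ 2/3 = 1
χ → ψ = 1/3 → 1/3 = 1
(χ → ψ) ↔ φ = 1 ↔ 2/3 = 2/3
(φ ↔ φ) → ((χ → ψ) ↔ φ) = 1 → 2/3 = 2/3
~((φ ↔ φ) → ((χ → ψ) ↔ φ)) = ~2/3 = 1/3
χ ↔ φ = 1/3 ↔ 2/3 = 2/3
χ ↔ (χ ↔ φ) = 1/3 ↔ 2/3 = 2/3
ψ ↔ χ = 1/3 ↔ 1/3 = 1
(ψ ↔ χ) → χ = 1 → 1/3 = 1/3
(χ ↔ (χ ↔ φ)) → ((ψ ↔ χ) → χ) = 2/3 → 1/3 = 2/3
~ψ = ~1/3 = 2/3
ψ ↔ φ = 1/3 ↔ 2/3 = 2/3
ψ ↔ (ψ ↔ φ) = 1/3 ↔ 2/3 = 2/3
~ψ ↔ (ψ ↔ (ψ ↔ φ)) = 2/3 ↔ 2/3 = 1
((χ ↔ (χ ↔ φ)) → ((ψ ↔ χ) → χ)) → (~ψ ↔ (ψ ↔ (ψ ↔ φ))) = 2/3 → 1 = 1
~((φ ↔ φ) → ((χ → ψ) ↔ φ)) → (((χ ↔ (χ ↔ φ)) → ((ψ ↔ χ) → χ)) → (~ψ ↔ (ψ ↔ (ψ ↔ φ)))) = 1/3 → 1 = 1
(((φ ↔ χ) → (χ ↔ (χ → φ))) → (~φ ↔ (φ → χ))) → (~((φ ↔ φ) → ((χ → ψ) ↔ φ)) → (((χ ↔ (χ ↔ φ)) → ((ψ ↔ χ) → χ)) → (~ψ ↔ (ψ ↔ (ψ ↔ φ))))) = 1 → 1 = 1

1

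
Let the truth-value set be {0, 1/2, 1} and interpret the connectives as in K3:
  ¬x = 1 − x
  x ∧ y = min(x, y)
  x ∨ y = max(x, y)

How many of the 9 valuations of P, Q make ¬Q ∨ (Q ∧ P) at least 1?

4

P = 0, Q = 0 ↦ 1  ≥
P = 0, Q = 1/2 ↦ 1/2  <
P = 0, Q = 1 ↦ 0  <
P = 1/2, Q = 0 ↦ 1  ≥
P = 1/2, Q = 1/2 ↦ 1/2  <
P = 1/2, Q = 1 ↦ 1/2  <
P = 1, Q = 0 ↦ 1  ≥
P = 1, Q = 1/2 ↦ 1/2  <
P = 1, Q = 1 ↦ 1  ≥
So 4 of the 9 assignments meet the threshold.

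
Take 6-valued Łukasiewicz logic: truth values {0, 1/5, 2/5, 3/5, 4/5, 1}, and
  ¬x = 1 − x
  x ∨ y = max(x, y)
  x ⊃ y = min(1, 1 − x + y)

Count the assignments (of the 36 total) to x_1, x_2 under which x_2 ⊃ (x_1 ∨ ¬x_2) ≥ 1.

value 1: 24 assignments (counts)
value 4/5: 5 assignments
value 3/5: 2 assignments
value 2/5: 3 assignments
value 1/5: 1 assignment
value 0: 1 assignment
So 24 of the 36 assignments meet the threshold.

24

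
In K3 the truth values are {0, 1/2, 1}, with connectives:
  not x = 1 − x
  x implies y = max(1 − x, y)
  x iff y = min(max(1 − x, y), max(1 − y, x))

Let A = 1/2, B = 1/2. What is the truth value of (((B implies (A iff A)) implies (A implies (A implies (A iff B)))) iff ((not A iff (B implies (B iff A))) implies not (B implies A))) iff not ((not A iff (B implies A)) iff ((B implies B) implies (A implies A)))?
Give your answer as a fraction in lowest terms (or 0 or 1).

A iff A = 1/2 iff 1/2 = 1/2
B implies (A iff A) = 1/2 implies 1/2 = 1/2
A iff B = 1/2 iff 1/2 = 1/2
A implies (A iff B) = 1/2 implies 1/2 = 1/2
A implies (A implies (A iff B)) = 1/2 implies 1/2 = 1/2
(B implies (A iff A)) implies (A implies (A implies (A iff B))) = 1/2 implies 1/2 = 1/2
not A = not 1/2 = 1/2
B iff A = 1/2 iff 1/2 = 1/2
B implies (B iff A) = 1/2 implies 1/2 = 1/2
not A iff (B implies (B iff A)) = 1/2 iff 1/2 = 1/2
B implies A = 1/2 implies 1/2 = 1/2
not (B implies A) = not 1/2 = 1/2
(not A iff (B implies (B iff A))) implies not (B implies A) = 1/2 implies 1/2 = 1/2
((B implies (A iff A)) implies (A implies (A implies (A iff B)))) iff ((not A iff (B implies (B iff A))) implies not (B implies A)) = 1/2 iff 1/2 = 1/2
not A = not 1/2 = 1/2
B implies A = 1/2 implies 1/2 = 1/2
not A iff (B implies A) = 1/2 iff 1/2 = 1/2
B implies B = 1/2 implies 1/2 = 1/2
A implies A = 1/2 implies 1/2 = 1/2
(B implies B) implies (A implies A) = 1/2 implies 1/2 = 1/2
(not A iff (B implies A)) iff ((B implies B) implies (A implies A)) = 1/2 iff 1/2 = 1/2
not ((not A iff (B implies A)) iff ((B implies B) implies (A implies A))) = not 1/2 = 1/2
(((B implies (A iff A)) implies (A implies (A implies (A iff B)))) iff ((not A iff (B implies (B iff A))) implies not (B implies A))) iff not ((not A iff (B implies A)) iff ((B implies B) implies (A implies A))) = 1/2 iff 1/2 = 1/2

1/2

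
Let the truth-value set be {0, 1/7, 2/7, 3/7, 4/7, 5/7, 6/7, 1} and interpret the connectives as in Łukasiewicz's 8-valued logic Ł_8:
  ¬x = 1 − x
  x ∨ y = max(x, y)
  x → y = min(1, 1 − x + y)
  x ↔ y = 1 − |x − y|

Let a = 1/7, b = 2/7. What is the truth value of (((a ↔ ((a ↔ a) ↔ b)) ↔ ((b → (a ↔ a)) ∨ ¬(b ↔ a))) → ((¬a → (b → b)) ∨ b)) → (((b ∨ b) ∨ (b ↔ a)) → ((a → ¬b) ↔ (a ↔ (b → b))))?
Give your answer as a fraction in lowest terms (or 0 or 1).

a ↔ a = 1/7 ↔ 1/7 = 1
(a ↔ a) ↔ b = 1 ↔ 2/7 = 2/7
a ↔ ((a ↔ a) ↔ b) = 1/7 ↔ 2/7 = 6/7
a ↔ a = 1/7 ↔ 1/7 = 1
b → (a ↔ a) = 2/7 → 1 = 1
b ↔ a = 2/7 ↔ 1/7 = 6/7
¬(b ↔ a) = ¬6/7 = 1/7
(b → (a ↔ a)) ∨ ¬(b ↔ a) = 1 ∨ 1/7 = 1
(a ↔ ((a ↔ a) ↔ b)) ↔ ((b → (a ↔ a)) ∨ ¬(b ↔ a)) = 6/7 ↔ 1 = 6/7
¬a = ¬1/7 = 6/7
b → b = 2/7 → 2/7 = 1
¬a → (b → b) = 6/7 → 1 = 1
(¬a → (b → b)) ∨ b = 1 ∨ 2/7 = 1
((a ↔ ((a ↔ a) ↔ b)) ↔ ((b → (a ↔ a)) ∨ ¬(b ↔ a))) → ((¬a → (b → b)) ∨ b) = 6/7 → 1 = 1
b ∨ b = 2/7 ∨ 2/7 = 2/7
b ↔ a = 2/7 ↔ 1/7 = 6/7
(b ∨ b) ∨ (b ↔ a) = 2/7 ∨ 6/7 = 6/7
¬b = ¬2/7 = 5/7
a → ¬b = 1/7 → 5/7 = 1
b → b = 2/7 → 2/7 = 1
a ↔ (b → b) = 1/7 ↔ 1 = 1/7
(a → ¬b) ↔ (a ↔ (b → b)) = 1 ↔ 1/7 = 1/7
((b ∨ b) ∨ (b ↔ a)) → ((a → ¬b) ↔ (a ↔ (b → b))) = 6/7 → 1/7 = 2/7
(((a ↔ ((a ↔ a) ↔ b)) ↔ ((b → (a ↔ a)) ∨ ¬(b ↔ a))) → ((¬a → (b → b)) ∨ b)) → (((b ∨ b) ∨ (b ↔ a)) → ((a → ¬b) ↔ (a ↔ (b → b)))) = 1 → 2/7 = 2/7

2/7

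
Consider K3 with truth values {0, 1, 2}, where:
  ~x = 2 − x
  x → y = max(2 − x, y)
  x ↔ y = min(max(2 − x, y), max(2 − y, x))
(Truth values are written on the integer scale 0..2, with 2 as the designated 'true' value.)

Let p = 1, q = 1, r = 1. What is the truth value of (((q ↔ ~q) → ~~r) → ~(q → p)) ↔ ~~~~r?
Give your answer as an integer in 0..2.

1

~q = ~1 = 1
q ↔ ~q = 1 ↔ 1 = 1
~r = ~1 = 1
~~r = ~1 = 1
(q ↔ ~q) → ~~r = 1 → 1 = 1
q → p = 1 → 1 = 1
~(q → p) = ~1 = 1
((q ↔ ~q) → ~~r) → ~(q → p) = 1 → 1 = 1
~r = ~1 = 1
~~r = ~1 = 1
~~~r = ~1 = 1
~~~~r = ~1 = 1
(((q ↔ ~q) → ~~r) → ~(q → p)) ↔ ~~~~r = 1 ↔ 1 = 1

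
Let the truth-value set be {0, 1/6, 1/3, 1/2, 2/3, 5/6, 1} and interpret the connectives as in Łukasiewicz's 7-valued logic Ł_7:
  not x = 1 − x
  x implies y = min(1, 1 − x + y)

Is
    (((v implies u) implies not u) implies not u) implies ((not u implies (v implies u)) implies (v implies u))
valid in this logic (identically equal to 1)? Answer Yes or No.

Yes

At u = 1/3, v = 0, for instance:
v implies u = 0 implies 1/3 = 1
not u = not 1/3 = 2/3
(v implies u) implies not u = 1 implies 2/3 = 2/3
((v implies u) implies not u) implies not u = 2/3 implies 2/3 = 1
not u implies (v implies u) = 2/3 implies 1 = 1
(not u implies (v implies u)) implies (v implies u) = 1 implies 1 = 1
(((v implies u) implies not u) implies not u) implies ((not u implies (v implies u)) implies (v implies u)) = 1 implies 1 = 1
and checking the remaining 48 assignments likewise gives ≥ 1 in every case.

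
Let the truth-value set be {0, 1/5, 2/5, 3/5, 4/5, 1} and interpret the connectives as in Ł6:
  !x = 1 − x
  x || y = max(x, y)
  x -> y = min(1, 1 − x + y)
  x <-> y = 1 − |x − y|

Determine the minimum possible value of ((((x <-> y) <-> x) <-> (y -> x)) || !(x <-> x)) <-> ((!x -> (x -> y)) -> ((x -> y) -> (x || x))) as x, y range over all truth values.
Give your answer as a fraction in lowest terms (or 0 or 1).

0

Take x = 1, y = 0:
x <-> y = 1 <-> 0 = 0
(x <-> y) <-> x = 0 <-> 1 = 0
y -> x = 0 -> 1 = 1
((x <-> y) <-> x) <-> (y -> x) = 0 <-> 1 = 0
x <-> x = 1 <-> 1 = 1
!(x <-> x) = !1 = 0
(((x <-> y) <-> x) <-> (y -> x)) || !(x <-> x) = 0 || 0 = 0
!x = !1 = 0
x -> y = 1 -> 0 = 0
!x -> (x -> y) = 0 -> 0 = 1
x -> y = 1 -> 0 = 0
x || x = 1 || 1 = 1
(x -> y) -> (x || x) = 0 -> 1 = 1
(!x -> (x -> y)) -> ((x -> y) -> (x || x)) = 1 -> 1 = 1
((((x <-> y) <-> x) <-> (y -> x)) || !(x <-> x)) <-> ((!x -> (x -> y)) -> ((x -> y) -> (x || x))) = 0 <-> 1 = 0
No assignment yields a value below 0, so this is the minimum.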